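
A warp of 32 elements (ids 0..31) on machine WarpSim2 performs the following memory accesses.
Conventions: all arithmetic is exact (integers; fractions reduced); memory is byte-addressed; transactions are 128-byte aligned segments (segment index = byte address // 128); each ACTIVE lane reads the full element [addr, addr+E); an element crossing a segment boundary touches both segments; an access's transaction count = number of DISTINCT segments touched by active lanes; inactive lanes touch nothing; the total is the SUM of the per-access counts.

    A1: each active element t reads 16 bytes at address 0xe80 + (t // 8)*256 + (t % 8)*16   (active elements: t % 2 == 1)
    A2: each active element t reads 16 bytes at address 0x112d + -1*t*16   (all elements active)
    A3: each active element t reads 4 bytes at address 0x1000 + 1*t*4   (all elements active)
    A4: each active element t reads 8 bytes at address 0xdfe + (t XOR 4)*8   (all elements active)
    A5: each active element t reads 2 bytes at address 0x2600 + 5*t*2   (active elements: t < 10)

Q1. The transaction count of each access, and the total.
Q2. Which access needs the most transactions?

A1: 4 transactions
A2: 5 transactions
A3: 1 transaction
A4: 3 transactions
A5: 1 transaction

Answer: 4,5,1,3,1; total 14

Answer: A2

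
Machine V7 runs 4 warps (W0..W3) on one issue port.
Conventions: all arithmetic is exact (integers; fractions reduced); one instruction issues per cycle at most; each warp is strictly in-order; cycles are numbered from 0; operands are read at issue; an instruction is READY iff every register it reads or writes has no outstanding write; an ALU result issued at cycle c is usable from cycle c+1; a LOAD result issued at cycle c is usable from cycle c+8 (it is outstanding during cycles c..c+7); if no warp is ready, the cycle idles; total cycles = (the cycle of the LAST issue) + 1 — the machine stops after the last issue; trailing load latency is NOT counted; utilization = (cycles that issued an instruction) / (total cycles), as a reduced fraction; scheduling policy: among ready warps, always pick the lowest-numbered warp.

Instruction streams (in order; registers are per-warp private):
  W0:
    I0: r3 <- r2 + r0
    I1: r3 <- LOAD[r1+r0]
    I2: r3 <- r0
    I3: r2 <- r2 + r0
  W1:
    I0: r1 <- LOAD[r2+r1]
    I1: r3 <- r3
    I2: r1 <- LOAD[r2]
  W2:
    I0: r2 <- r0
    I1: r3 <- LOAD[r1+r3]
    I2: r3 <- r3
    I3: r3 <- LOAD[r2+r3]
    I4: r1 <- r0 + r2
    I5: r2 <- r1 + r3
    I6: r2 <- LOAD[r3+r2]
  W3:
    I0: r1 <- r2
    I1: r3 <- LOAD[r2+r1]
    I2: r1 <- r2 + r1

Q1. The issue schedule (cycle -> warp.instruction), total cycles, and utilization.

cycle 0: W0.I0
cycle 1: W0.I1
cycle 2: W1.I0
cycle 3: W1.I1
cycle 4: W2.I0
cycle 5: W2.I1
cycle 6: W3.I0
cycle 7: W3.I1
cycle 8: W3.I2
cycle 9: W0.I2
cycle 10: W0.I3
cycle 11: W1.I2
cycle 12: idle
cycle 13: W2.I2
cycle 14: W2.I3
cycle 15: W2.I4
cycle 16: idle
cycle 17: idle
cycle 18: idle
cycle 19: idle
cycle 20: idle
cycle 21: idle
cycle 22: W2.I5
cycle 23: W2.I6

Answer: 24 cycles, utilization 17/24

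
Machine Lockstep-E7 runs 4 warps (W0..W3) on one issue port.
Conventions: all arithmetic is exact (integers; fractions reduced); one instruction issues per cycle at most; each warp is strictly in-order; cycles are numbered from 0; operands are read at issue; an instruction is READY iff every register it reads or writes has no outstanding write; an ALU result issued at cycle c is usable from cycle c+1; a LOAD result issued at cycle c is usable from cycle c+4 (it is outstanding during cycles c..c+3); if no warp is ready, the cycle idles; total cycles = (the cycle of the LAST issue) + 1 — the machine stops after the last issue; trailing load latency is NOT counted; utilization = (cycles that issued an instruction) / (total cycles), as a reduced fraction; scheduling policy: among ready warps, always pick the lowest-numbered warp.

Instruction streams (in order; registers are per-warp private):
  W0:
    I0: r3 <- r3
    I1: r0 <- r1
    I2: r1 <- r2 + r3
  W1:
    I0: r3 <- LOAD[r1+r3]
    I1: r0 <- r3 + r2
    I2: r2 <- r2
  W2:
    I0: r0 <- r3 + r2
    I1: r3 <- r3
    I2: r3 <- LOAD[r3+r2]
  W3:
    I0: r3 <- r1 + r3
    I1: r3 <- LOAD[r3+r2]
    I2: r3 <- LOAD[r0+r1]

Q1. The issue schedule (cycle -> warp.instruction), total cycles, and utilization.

cycle 0: W0.I0
cycle 1: W0.I1
cycle 2: W0.I2
cycle 3: W1.I0
cycle 4: W2.I0
cycle 5: W2.I1
cycle 6: W2.I2
cycle 7: W1.I1
cycle 8: W1.I2
cycle 9: W3.I0
cycle 10: W3.I1
cycle 11: idle
cycle 12: idle
cycle 13: idle
cycle 14: W3.I2

Answer: 15 cycles, utilization 4/5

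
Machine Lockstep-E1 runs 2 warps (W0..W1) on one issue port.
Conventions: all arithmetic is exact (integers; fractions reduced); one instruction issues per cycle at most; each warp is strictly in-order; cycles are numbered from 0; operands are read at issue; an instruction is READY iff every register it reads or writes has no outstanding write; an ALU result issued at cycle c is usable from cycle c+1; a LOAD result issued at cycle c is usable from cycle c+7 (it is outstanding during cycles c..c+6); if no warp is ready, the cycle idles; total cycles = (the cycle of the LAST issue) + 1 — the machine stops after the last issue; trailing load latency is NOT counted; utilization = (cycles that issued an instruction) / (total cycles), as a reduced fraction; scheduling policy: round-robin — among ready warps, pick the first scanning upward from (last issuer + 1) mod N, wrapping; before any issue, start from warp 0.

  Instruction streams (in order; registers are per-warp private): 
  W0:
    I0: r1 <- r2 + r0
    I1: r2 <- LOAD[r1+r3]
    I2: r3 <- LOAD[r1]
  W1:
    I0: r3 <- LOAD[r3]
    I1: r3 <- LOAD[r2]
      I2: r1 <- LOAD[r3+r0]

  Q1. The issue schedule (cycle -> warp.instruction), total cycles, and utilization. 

cycle 0: W0.I0
cycle 1: W1.I0
cycle 2: W0.I1
cycle 3: W0.I2
cycle 4: idle
cycle 5: idle
cycle 6: idle
cycle 7: idle
cycle 8: W1.I1
cycle 9: idle
cycle 10: idle
cycle 11: idle
cycle 12: idle
cycle 13: idle
cycle 14: idle
cycle 15: W1.I2

Answer: 16 cycles, utilization 3/8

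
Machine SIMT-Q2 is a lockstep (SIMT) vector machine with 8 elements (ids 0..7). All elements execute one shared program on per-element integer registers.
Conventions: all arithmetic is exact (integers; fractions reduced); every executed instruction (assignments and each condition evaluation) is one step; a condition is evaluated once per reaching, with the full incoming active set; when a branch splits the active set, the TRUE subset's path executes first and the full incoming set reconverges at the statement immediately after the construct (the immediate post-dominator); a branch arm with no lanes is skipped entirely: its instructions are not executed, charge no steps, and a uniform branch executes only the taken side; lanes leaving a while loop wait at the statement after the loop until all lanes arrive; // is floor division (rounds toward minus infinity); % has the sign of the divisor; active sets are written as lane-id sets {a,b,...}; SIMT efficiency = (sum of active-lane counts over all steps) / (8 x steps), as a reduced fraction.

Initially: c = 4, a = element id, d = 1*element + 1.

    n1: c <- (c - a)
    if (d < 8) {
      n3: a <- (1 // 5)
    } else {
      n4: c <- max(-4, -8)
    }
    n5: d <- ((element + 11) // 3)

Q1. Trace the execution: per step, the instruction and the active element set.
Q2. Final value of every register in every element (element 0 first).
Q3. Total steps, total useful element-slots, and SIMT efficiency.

step 0: c <- (c - a)                 {0,1,2,3,4,5,6,7}
step 1: eval (d < 8)                 {0,1,2,3,4,5,6,7}
step 2: a <- (1 // 5)                {0,1,2,3,4,5,6}
step 3: c <- max(-4, -8)             {7}
step 4: d <- ((element + 11) // 3)   {0,1,2,3,4,5,6,7}

Answer: 5 steps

c: 4,3,2,1,0,-1,-2,-4
a: 0,0,0,0,0,0,0,7
d: 3,4,4,4,5,5,5,6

steps = 5; useful = 32; efficiency = 32/40 = 4/5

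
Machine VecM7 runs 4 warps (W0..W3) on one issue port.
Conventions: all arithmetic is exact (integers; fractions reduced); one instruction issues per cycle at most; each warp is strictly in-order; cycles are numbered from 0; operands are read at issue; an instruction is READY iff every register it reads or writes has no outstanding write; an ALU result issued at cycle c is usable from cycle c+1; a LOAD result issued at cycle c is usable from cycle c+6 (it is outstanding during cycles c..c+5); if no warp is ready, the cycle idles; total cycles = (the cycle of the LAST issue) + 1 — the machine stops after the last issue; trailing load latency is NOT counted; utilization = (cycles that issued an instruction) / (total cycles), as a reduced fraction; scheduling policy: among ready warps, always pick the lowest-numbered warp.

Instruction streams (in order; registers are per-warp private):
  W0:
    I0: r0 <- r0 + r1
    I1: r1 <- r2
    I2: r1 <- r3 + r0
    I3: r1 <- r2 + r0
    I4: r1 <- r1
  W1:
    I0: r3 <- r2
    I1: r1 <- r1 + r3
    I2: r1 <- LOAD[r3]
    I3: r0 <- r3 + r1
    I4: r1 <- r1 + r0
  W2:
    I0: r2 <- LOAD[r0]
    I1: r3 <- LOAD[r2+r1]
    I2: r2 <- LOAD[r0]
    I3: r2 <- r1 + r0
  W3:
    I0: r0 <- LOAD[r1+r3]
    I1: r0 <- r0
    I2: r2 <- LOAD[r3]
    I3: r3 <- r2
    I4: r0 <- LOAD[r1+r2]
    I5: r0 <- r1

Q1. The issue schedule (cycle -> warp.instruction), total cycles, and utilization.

cycle 0: W0.I0
cycle 1: W0.I1
cycle 2: W0.I2
cycle 3: W0.I3
cycle 4: W0.I4
cycle 5: W1.I0
cycle 6: W1.I1
cycle 7: W1.I2
cycle 8: W2.I0
cycle 9: W3.I0
cycle 10: idle
cycle 11: idle
cycle 12: idle
cycle 13: W1.I3
cycle 14: W1.I4
cycle 15: W2.I1
cycle 16: W2.I2
cycle 17: W3.I1
cycle 18: W3.I2
cycle 19: idle
cycle 20: idle
cycle 21: idle
cycle 22: W2.I3
cycle 23: idle
cycle 24: W3.I3
cycle 25: W3.I4
cycle 26: idle
cycle 27: idle
cycle 28: idle
cycle 29: idle
cycle 30: idle
cycle 31: W3.I5

Answer: 32 cycles, utilization 5/8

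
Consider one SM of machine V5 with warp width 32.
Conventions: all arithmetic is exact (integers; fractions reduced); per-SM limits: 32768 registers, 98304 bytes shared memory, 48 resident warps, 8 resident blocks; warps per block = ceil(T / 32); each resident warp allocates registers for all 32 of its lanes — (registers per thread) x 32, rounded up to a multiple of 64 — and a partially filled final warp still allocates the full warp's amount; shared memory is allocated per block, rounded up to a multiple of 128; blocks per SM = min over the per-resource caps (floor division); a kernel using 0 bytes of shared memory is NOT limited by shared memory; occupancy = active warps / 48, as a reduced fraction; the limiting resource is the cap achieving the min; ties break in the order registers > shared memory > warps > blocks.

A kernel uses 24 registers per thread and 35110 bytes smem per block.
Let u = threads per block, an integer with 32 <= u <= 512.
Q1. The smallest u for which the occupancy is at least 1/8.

Answer: u = 65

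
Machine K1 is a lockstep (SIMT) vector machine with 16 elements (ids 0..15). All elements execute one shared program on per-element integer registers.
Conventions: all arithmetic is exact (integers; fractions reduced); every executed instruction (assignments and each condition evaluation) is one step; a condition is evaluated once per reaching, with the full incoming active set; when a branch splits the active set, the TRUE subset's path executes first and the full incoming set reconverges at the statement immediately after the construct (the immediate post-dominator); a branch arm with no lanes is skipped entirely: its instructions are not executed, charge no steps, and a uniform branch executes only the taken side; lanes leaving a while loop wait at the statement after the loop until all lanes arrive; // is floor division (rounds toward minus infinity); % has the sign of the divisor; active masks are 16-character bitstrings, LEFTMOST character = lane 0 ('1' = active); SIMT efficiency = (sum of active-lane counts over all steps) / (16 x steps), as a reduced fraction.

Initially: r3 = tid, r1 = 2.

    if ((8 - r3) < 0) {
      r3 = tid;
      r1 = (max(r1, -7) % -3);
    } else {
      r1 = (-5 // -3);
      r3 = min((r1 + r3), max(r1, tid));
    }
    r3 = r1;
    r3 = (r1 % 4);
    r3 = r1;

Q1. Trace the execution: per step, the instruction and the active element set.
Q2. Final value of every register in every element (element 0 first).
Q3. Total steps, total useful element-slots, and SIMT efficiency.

step 0: eval ((8 - r3) < 0)          1111111111111111
step 1: r3 <- tid                    0000000001111111
step 2: r1 <- (max(r1, -7) % -3)     0000000001111111
step 3: r1 <- (-5 // -3)             1111111110000000
step 4: r3 <- min((r1 + r3), max(r1, tid)) 1111111110000000
step 5: r3 <- r1                     1111111111111111
step 6: r3 <- (r1 % 4)               1111111111111111
step 7: r3 <- r1                     1111111111111111

Answer: 8 steps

r3: 1,1,1,1,1,1,1,1,1,-1,-1,-1,-1,-1,-1,-1
r1: 1,1,1,1,1,1,1,1,1,-1,-1,-1,-1,-1,-1,-1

steps = 8; useful = 96; efficiency = 96/128 = 3/4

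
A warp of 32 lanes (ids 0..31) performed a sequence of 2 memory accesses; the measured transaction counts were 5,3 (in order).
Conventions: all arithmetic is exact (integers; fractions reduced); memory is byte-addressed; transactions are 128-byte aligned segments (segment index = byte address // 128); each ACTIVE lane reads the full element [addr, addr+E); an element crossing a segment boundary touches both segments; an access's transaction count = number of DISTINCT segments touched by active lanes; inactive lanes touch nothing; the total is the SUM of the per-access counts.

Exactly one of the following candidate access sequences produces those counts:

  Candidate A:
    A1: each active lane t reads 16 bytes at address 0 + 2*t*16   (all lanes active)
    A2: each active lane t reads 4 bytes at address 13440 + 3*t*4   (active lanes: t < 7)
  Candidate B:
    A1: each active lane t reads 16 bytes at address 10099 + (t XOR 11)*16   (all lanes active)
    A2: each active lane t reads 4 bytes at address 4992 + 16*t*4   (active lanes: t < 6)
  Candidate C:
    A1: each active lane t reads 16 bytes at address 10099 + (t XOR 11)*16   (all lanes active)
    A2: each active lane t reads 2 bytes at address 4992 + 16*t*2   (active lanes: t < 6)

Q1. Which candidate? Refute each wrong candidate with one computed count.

A: A1 gives 8 transactions, not 5
C: A2 gives 2 transactions, not 3
B: all counts match (5,3)

Answer: B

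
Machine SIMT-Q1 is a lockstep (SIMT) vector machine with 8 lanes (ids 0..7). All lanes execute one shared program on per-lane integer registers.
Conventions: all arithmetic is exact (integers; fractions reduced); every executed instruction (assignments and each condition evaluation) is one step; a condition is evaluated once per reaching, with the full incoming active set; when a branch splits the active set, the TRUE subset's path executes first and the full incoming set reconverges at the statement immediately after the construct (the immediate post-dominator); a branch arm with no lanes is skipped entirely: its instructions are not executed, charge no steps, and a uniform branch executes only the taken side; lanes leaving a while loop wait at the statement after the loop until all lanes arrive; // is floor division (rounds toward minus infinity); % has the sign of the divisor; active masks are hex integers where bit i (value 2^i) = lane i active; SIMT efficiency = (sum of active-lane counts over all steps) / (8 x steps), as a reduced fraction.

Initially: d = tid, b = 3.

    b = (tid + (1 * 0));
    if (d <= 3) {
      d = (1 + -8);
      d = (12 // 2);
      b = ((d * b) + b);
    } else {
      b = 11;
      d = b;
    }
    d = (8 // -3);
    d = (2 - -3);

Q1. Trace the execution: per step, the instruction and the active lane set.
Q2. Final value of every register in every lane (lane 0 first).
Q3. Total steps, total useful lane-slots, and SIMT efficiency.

step 0: b <- (tid + (1 * 0))         0xff
step 1: eval (d <= 3)                0xff
step 2: d <- (1 + -8)                0x0f
step 3: d <- (12 // 2)               0x0f
step 4: b <- ((d * b) + b)           0x0f
step 5: b <- 11                      0xf0
step 6: d <- b                       0xf0
step 7: d <- (8 // -3)               0xff
step 8: d <- (2 - -3)                0xff

Answer: 9 steps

d: 5,5,5,5,5,5,5,5
b: 0,7,14,21,11,11,11,11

steps = 9; useful = 52; efficiency = 52/72 = 13/18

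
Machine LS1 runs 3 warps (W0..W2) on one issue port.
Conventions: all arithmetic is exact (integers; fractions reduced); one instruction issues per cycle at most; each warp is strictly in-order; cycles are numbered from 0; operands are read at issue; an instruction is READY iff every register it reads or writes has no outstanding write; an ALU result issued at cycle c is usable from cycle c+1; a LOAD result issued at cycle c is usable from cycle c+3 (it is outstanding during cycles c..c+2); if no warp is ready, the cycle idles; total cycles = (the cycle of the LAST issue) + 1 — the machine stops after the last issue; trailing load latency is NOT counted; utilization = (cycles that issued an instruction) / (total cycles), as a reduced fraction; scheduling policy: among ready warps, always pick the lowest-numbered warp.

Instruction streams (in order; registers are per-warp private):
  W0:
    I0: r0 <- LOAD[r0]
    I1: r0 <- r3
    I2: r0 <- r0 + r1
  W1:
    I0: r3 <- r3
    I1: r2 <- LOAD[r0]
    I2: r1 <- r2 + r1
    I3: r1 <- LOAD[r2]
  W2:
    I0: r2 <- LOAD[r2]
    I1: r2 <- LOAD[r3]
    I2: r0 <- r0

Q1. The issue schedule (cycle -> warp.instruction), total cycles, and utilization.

cycle 0: W0.I0
cycle 1: W1.I0
cycle 2: W1.I1
cycle 3: W0.I1
cycle 4: W0.I2
cycle 5: W1.I2
cycle 6: W1.I3
cycle 7: W2.I0
cycle 8: idle
cycle 9: idle
cycle 10: W2.I1
cycle 11: W2.I2

Answer: 12 cycles, utilization 5/6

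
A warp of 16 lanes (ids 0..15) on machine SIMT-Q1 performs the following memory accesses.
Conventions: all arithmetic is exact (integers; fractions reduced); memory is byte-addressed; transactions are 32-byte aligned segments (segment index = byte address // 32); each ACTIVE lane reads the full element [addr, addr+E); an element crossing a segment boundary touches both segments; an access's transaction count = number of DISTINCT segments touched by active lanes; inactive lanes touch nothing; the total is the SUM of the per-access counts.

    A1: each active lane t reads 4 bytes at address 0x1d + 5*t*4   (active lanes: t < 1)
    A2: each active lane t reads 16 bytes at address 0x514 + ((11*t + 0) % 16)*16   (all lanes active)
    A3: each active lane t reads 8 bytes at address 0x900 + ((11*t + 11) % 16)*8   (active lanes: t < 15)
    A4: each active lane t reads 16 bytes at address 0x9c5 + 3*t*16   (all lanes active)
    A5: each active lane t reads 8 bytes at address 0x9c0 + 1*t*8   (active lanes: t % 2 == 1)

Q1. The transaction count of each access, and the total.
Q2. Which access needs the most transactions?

A1: 2 transactions
A2: 9 transactions
A3: 4 transactions
A4: 24 transactions
A5: 4 transactions

Answer: 2,9,4,24,4; total 43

Answer: A4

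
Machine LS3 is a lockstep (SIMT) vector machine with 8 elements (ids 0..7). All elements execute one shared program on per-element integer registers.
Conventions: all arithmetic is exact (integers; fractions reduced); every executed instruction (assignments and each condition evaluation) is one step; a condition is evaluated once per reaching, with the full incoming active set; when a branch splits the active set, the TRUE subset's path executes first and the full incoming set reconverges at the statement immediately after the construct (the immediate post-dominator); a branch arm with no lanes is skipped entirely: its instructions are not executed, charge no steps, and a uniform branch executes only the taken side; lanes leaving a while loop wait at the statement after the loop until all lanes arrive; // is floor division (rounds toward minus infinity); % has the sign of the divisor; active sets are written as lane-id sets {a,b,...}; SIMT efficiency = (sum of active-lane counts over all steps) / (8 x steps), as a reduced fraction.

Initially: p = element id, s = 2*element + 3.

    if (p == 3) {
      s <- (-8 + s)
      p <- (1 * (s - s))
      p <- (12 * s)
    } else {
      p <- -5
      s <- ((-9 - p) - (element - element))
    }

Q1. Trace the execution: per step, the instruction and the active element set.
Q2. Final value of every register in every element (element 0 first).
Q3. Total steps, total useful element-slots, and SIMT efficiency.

step 0: eval (p == 3)                {0,1,2,3,4,5,6,7}
step 1: s <- (-8 + s)                {3}
step 2: p <- (1 * (s - s))           {3}
step 3: p <- (12 * s)                {3}
step 4: p <- -5                      {0,1,2,4,5,6,7}
step 5: s <- ((-9 - p) - (element - element)) {0,1,2,4,5,6,7}

Answer: 6 steps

p: -5,-5,-5,12,-5,-5,-5,-5
s: -4,-4,-4,1,-4,-4,-4,-4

steps = 6; useful = 25; efficiency = 25/48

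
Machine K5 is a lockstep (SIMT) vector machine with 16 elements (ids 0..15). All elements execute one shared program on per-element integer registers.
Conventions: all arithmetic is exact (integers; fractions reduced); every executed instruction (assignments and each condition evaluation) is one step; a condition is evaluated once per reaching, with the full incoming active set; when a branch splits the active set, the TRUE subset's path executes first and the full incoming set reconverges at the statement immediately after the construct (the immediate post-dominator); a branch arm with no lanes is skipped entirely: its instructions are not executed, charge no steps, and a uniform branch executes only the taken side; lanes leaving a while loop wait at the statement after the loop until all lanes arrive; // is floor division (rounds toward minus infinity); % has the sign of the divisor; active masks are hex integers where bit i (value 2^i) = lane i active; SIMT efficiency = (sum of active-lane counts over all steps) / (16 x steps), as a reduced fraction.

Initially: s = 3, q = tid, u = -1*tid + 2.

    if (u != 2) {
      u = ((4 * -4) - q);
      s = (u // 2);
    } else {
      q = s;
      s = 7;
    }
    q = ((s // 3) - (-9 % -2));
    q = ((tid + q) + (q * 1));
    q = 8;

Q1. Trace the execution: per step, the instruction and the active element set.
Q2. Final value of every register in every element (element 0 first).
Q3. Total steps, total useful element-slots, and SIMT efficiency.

step 0: eval (u != 2)                0xffff
step 1: u <- ((4 * -4) - q)          0xfffe
step 2: s <- (u // 2)                0xfffe
step 3: q <- s                       0x0001
step 4: s <- 7                       0x0001
step 5: q <- ((s // 3) - (-9 % -2))  0xffff
step 6: q <- ((tid + q) + (q * 1))   0xffff
step 7: q <- 8                       0xffff

Answer: 8 steps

s: 7,-9,-9,-10,-10,-11,-11,-12,-12,-13,-13,-14,-14,-15,-15,-16
q: 8,8,8,8,8,8,8,8,8,8,8,8,8,8,8,8
u: 2,-17,-18,-19,-20,-21,-22,-23,-24,-25,-26,-27,-28,-29,-30,-31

steps = 8; useful = 96; efficiency = 96/128 = 3/4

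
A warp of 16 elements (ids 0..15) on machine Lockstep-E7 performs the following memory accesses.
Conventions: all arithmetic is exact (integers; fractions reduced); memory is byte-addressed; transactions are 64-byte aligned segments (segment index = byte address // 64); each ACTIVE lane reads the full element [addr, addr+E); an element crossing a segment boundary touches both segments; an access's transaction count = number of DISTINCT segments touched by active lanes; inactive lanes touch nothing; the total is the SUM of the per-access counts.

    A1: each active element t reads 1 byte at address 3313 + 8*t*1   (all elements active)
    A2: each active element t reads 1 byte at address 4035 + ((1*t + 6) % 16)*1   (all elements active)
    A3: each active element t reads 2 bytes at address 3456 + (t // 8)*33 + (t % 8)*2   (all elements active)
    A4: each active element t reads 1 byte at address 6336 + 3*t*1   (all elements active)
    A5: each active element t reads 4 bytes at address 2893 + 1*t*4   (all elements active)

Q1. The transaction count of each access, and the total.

A1: 3 transactions
A2: 1 transaction
A3: 1 transaction
A4: 1 transaction
A5: 2 transactions

Answer: 3,1,1,1,2; total 8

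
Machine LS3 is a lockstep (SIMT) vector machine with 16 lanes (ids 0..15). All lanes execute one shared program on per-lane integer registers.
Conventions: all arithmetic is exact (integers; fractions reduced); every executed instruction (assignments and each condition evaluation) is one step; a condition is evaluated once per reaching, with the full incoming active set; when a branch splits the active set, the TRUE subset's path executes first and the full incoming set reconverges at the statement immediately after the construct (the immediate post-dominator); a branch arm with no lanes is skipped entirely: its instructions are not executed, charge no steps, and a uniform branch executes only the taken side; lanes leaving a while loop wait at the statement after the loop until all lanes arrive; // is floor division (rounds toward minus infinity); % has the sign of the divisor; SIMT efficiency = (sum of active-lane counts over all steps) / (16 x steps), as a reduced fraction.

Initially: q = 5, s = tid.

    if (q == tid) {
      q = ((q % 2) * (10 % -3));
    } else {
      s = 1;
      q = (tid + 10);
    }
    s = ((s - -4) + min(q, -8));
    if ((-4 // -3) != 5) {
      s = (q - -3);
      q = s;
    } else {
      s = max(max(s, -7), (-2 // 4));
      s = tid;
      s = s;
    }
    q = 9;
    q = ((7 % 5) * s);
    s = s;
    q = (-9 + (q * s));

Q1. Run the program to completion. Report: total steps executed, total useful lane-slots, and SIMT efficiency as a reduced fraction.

Answer: 12 steps, 175 useful, 175/192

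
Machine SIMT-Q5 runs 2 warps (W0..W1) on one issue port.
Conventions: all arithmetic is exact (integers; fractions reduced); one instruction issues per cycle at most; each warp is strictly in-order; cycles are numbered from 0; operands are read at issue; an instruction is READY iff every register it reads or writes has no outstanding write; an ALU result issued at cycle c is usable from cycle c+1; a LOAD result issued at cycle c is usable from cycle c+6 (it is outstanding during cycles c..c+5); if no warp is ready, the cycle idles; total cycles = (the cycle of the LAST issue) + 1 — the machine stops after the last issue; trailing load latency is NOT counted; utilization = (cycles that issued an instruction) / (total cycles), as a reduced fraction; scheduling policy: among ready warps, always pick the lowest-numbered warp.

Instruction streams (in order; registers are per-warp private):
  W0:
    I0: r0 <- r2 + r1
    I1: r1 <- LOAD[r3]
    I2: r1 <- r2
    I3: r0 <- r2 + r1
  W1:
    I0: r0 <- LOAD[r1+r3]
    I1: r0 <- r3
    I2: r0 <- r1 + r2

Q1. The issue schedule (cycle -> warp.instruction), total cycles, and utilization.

cycle 0: W0.I0
cycle 1: W0.I1
cycle 2: W1.I0
cycle 3: idle
cycle 4: idle
cycle 5: idle
cycle 6: idle
cycle 7: W0.I2
cycle 8: W0.I3
cycle 9: W1.I1
cycle 10: W1.I2

Answer: 11 cycles, utilization 7/11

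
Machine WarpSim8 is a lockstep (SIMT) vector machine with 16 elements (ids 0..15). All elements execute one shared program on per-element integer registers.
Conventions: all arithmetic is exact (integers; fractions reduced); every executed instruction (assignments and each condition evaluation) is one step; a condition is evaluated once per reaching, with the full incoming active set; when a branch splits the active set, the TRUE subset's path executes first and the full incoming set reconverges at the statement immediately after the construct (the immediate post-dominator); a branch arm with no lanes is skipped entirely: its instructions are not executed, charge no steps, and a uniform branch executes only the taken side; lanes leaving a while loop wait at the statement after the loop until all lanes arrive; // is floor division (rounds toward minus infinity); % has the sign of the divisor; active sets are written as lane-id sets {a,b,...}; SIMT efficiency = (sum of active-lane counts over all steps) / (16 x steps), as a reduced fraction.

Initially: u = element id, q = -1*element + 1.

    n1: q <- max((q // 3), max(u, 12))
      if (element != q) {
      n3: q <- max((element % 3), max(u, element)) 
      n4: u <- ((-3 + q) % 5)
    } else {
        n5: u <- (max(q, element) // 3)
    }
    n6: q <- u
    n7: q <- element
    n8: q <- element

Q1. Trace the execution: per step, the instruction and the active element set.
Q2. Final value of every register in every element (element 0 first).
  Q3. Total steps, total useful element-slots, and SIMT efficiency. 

step 0: q <- max((q // 3), max(u, 12)) {0,1,2,3,4,5,6,7,8,9,10,11,12,13,14,15}
step 1: eval (element != q)          {0,1,2,3,4,5,6,7,8,9,10,11,12,13,14,15}
step 2: q <- max((element % 3), max(u, element)) {0,1,2,3,4,5,6,7,8,9,10,11}
step 3: u <- ((-3 + q) % 5)          {0,1,2,3,4,5,6,7,8,9,10,11}
step 4: u <- (max(q, element) // 3)  {12,13,14,15}
step 5: q <- u                       {0,1,2,3,4,5,6,7,8,9,10,11,12,13,14,15}
step 6: q <- element                 {0,1,2,3,4,5,6,7,8,9,10,11,12,13,14,15}
step 7: q <- element                 {0,1,2,3,4,5,6,7,8,9,10,11,12,13,14,15}

Answer: 8 steps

u: 2,3,4,0,1,2,3,4,0,1,2,3,4,4,4,5
q: 0,1,2,3,4,5,6,7,8,9,10,11,12,13,14,15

steps = 8; useful = 108; efficiency = 108/128 = 27/32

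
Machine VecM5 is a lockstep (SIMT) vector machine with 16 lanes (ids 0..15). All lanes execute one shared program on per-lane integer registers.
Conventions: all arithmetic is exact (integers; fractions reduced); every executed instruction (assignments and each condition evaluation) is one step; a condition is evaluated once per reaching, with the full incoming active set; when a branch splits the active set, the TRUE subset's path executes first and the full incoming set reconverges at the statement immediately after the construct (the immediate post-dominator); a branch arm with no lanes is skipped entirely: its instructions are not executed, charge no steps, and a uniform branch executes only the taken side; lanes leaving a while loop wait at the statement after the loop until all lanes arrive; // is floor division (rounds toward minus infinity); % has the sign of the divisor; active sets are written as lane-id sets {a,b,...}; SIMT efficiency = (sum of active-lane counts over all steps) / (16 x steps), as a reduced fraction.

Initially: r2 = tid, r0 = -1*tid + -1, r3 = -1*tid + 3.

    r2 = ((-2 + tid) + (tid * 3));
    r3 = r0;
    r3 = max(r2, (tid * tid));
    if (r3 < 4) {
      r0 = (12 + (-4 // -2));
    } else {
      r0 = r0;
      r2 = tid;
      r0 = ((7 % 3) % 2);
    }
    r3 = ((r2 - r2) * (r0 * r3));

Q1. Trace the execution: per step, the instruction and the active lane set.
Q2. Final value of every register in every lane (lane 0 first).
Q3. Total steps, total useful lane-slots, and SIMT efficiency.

step 0: r2 <- ((-2 + tid) + (tid * 3)) {0,1,2,3,4,5,6,7,8,9,10,11,12,13,14,15}
step 1: r3 <- r0                     {0,1,2,3,4,5,6,7,8,9,10,11,12,13,14,15}
step 2: r3 <- max(r2, (tid * tid))   {0,1,2,3,4,5,6,7,8,9,10,11,12,13,14,15}
step 3: eval (r3 < 4)                {0,1,2,3,4,5,6,7,8,9,10,11,12,13,14,15}
step 4: r0 <- (12 + (-4 // -2))      {0,1}
step 5: r0 <- r0                     {2,3,4,5,6,7,8,9,10,11,12,13,14,15}
step 6: r2 <- tid                    {2,3,4,5,6,7,8,9,10,11,12,13,14,15}
step 7: r0 <- ((7 % 3) % 2)          {2,3,4,5,6,7,8,9,10,11,12,13,14,15}
step 8: r3 <- ((r2 - r2) * (r0 * r3)) {0,1,2,3,4,5,6,7,8,9,10,11,12,13,14,15}

Answer: 9 steps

r2: -2,2,2,3,4,5,6,7,8,9,10,11,12,13,14,15
r0: 14,14,1,1,1,1,1,1,1,1,1,1,1,1,1,1
r3: 0,0,0,0,0,0,0,0,0,0,0,0,0,0,0,0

steps = 9; useful = 124; efficiency = 124/144 = 31/36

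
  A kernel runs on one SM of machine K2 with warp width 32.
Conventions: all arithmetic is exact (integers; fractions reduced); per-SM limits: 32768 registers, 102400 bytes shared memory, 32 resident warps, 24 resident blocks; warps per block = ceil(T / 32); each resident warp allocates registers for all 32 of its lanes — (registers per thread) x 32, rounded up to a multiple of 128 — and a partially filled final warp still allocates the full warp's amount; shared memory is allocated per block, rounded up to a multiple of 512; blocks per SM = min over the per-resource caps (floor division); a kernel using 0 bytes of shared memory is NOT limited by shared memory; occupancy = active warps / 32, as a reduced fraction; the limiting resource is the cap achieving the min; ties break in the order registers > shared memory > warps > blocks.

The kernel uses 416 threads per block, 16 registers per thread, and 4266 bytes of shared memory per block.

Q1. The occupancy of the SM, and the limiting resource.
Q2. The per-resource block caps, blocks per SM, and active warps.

Answer: occupancy 13/16, limited by warps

registers: 4 blocks
shared memory: 22 blocks
warps: 2 blocks
blocks: 24 blocks

Answer: 2 blocks, 26 active warps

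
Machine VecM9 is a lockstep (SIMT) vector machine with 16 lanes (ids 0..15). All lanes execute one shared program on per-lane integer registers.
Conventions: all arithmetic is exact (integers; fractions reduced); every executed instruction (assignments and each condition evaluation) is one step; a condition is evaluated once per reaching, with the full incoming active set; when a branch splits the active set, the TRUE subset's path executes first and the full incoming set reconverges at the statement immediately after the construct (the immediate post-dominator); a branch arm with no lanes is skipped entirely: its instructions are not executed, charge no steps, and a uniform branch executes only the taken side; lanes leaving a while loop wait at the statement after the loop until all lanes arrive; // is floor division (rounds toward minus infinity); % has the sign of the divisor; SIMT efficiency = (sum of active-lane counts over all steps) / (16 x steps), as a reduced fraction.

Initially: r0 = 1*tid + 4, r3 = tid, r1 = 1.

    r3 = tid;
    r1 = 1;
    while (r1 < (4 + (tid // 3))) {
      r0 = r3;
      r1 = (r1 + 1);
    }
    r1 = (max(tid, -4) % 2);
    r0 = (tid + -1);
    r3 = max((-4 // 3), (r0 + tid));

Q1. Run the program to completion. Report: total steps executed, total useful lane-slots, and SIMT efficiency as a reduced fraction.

Answer: 30 steps, 345 useful, 23/32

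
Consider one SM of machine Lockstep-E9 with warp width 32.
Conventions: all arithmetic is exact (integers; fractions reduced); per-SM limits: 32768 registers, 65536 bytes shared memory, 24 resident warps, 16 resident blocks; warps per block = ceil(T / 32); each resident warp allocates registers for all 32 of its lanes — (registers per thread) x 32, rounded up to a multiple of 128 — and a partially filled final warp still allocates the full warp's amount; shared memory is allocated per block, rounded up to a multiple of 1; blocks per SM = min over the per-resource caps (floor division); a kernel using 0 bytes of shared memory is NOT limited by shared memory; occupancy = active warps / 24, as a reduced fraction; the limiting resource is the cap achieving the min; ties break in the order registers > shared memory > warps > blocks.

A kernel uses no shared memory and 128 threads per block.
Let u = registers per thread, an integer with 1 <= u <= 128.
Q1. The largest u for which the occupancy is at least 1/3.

Answer: u = 128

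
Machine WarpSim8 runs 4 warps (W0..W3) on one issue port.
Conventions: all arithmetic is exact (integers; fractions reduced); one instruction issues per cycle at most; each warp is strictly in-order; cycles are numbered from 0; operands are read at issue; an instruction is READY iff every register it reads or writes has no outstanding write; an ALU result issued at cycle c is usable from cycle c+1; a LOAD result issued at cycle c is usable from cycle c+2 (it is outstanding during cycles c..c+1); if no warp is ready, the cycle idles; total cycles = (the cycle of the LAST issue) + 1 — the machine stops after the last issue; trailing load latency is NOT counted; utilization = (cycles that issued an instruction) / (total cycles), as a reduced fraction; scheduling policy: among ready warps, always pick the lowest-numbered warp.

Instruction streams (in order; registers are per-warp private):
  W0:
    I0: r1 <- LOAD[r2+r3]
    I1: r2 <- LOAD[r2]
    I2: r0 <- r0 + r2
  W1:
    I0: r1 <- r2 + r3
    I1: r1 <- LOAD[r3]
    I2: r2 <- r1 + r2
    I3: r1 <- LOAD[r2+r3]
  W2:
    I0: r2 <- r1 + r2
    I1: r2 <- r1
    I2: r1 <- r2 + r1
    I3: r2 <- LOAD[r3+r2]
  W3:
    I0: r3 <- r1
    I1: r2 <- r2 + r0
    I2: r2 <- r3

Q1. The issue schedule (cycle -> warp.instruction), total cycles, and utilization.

cycle 0: W0.I0
cycle 1: W0.I1
cycle 2: W1.I0
cycle 3: W0.I2
cycle 4: W1.I1
cycle 5: W2.I0
cycle 6: W1.I2
cycle 7: W1.I3
cycle 8: W2.I1
cycle 9: W2.I2
cycle 10: W2.I3
cycle 11: W3.I0
cycle 12: W3.I1
cycle 13: W3.I2

Answer: 14 cycles, utilization 1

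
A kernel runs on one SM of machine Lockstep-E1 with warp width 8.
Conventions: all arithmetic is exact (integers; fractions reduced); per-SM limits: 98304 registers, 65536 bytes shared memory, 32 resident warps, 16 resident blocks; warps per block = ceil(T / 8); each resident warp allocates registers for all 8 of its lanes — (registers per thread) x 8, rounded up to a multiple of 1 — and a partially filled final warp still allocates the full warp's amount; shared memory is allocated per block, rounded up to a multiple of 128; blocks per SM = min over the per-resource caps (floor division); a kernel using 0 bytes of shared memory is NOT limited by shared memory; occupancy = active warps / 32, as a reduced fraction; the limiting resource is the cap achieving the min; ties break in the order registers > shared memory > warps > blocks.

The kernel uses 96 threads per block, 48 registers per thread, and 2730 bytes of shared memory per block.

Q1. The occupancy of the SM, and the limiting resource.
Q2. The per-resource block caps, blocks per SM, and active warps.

Answer: occupancy 3/4, limited by warps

registers: 21 blocks
shared memory: 23 blocks
warps: 2 blocks
blocks: 16 blocks

Answer: 2 blocks, 24 active warps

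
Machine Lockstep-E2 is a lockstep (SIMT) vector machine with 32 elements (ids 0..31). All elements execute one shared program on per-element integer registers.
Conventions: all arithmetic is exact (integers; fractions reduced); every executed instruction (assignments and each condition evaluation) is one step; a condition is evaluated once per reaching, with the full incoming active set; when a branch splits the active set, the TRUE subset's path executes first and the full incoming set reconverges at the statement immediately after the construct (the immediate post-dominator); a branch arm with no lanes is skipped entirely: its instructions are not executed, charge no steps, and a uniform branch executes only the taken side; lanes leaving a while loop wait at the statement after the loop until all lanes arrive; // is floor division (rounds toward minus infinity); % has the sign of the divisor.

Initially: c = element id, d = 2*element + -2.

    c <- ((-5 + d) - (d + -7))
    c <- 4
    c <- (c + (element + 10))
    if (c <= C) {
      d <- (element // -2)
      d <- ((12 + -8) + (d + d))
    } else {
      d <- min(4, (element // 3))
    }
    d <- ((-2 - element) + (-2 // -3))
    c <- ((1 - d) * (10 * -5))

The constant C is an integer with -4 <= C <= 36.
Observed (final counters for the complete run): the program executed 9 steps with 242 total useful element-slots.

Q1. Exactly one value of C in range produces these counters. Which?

Answer: C = 31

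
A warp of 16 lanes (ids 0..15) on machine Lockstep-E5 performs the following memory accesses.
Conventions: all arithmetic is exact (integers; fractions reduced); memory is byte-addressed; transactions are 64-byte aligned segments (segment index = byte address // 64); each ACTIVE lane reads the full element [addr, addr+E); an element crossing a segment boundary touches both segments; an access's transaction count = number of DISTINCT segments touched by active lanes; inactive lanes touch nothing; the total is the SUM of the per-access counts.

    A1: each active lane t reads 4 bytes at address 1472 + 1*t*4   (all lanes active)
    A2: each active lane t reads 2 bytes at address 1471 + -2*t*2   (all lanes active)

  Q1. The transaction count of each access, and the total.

A1: 1 transaction
A2: 2 transactions

Answer: 1,2; total 3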